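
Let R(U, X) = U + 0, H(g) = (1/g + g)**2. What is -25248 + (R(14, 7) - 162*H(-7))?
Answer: -1641466/49 ≈ -33499.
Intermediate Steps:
H(g) = (g + 1/g)**2 (H(g) = (1/g + g)**2 = (g + 1/g)**2)
R(U, X) = U
-25248 + (R(14, 7) - 162*H(-7)) = -25248 + (14 - 162*(1 + (-7)**2)**2/(-7)**2) = -25248 + (14 - 162*(1 + 49)**2/49) = -25248 + (14 - 162*50**2/49) = -25248 + (14 - 162*2500/49) = -25248 + (14 - 405000/49) = -25248 - 404314/49 = -1641466/49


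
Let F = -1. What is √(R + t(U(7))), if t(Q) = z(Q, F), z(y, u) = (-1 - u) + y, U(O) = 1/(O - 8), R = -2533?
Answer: I*√2534 ≈ 50.339*I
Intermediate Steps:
U(O) = 1/(-8 + O)
z(y, u) = -1 + y - u
t(Q) = Q (t(Q) = -1 + Q - 1*(-1) = -1 + Q + 1 = Q)
√(R + t(U(7))) = √(-2533 + 1/(-8 + 7)) = √(-2533 + 1/(-1)) = √(-2533 - 1) = √(-2534) = I*√2534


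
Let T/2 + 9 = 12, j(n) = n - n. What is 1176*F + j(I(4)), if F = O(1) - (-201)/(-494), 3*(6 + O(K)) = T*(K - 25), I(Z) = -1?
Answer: -15803676/247 ≈ -63983.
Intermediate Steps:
j(n) = 0
T = 6 (T = -18 + 2*12 = -18 + 24 = 6)
O(K) = -56 + 2*K (O(K) = -6 + (6*(K - 25))/3 = -6 + (6*(-25 + K))/3 = -6 + (-150 + 6*K)/3 = -6 + (-50 + 2*K) = -56 + 2*K)
F = -26877/494 (F = (-56 + 2*1) - (-201)/(-494) = (-56 + 2) - (-201)*(-1)/494 = -54 - 1*201/494 = -54 - 201/494 = -26877/494 ≈ -54.407)
1176*F + j(I(4)) = 1176*(-26877/494) + 0 = -15803676/247 + 0 = -15803676/247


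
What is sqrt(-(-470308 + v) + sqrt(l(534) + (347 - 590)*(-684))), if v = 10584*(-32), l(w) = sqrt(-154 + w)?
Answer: sqrt(808996 + sqrt(2)*sqrt(83106 + sqrt(95))) ≈ 899.67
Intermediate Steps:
v = -338688
sqrt(-(-470308 + v) + sqrt(l(534) + (347 - 590)*(-684))) = sqrt(-(-470308 - 338688) + sqrt(sqrt(-154 + 534) + (347 - 590)*(-684))) = sqrt(-1*(-808996) + sqrt(sqrt(380) - 243*(-684))) = sqrt(808996 + sqrt(2*sqrt(95) + 166212)) = sqrt(808996 + sqrt(166212 + 2*sqrt(95)))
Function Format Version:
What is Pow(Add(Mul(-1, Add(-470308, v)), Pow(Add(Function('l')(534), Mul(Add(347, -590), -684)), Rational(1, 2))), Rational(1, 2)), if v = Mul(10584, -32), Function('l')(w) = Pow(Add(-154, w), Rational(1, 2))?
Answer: Pow(Add(808996, Mul(Pow(2, Rational(1, 2)), Pow(Add(83106, Pow(95, Rational(1, 2))), Rational(1, 2)))), Rational(1, 2)) ≈ 899.67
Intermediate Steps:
v = -338688
Pow(Add(Mul(-1, Add(-470308, v)), Pow(Add(Function('l')(534), Mul(Add(347, -590), -684)), Rational(1, 2))), Rational(1, 2)) = Pow(Add(Mul(-1, Add(-470308, -338688)), Pow(Add(Pow(Add(-154, 534), Rational(1, 2)), Mul(Add(347, -590), -684)), Rational(1, 2))), Rational(1, 2)) = Pow(Add(Mul(-1, -808996), Pow(Add(Pow(380, Rational(1, 2)), Mul(-243, -684)), Rational(1, 2))), Rational(1, 2)) = Pow(Add(808996, Pow(Add(Mul(2, Pow(95, Rational(1, 2))), 166212), Rational(1, 2))), Rational(1, 2)) = Pow(Add(808996, Pow(Add(166212, Mul(2, Pow(95, Rational(1, 2)))), Rational(1, 2))), Rational(1, 2))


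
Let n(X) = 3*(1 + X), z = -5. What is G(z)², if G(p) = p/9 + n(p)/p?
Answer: 6889/2025 ≈ 3.4020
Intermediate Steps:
n(X) = 3 + 3*X
G(p) = p/9 + (3 + 3*p)/p
G(z)² = (3 + 3/(-5) + (⅑)*(-5))² = (3 + 3*(-⅕) - 5/9)² = (3 - ⅗ - 5/9)² = (83/45)² = 6889/2025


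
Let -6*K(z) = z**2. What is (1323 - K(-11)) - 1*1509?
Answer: -995/6 ≈ -165.83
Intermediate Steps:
K(z) = -z**2/6
(1323 - K(-11)) - 1*1509 = (1323 - (-1)*(-11)**2/6) - 1*1509 = (1323 - (-1)*121/6) - 1509 = (1323 - 1*(-121/6)) - 1509 = (1323 + 121/6) - 1509 = 8059/6 - 1509 = -995/6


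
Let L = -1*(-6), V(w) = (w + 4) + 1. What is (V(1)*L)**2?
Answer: 1296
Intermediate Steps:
V(w) = 5 + w (V(w) = (4 + w) + 1 = 5 + w)
L = 6
(V(1)*L)**2 = ((5 + 1)*6)**2 = (6*6)**2 = 36**2 = 1296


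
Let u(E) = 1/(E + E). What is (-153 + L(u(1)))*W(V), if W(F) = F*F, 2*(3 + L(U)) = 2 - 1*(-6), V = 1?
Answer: -152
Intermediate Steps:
u(E) = 1/(2*E)
L(U) = 1 (L(U) = -3 + (2 - 1*(-6))/2 = -3 + (2 + 6)/2 = -3 + (½)*8 = -3 + 4 = 1)
W(F) = F²
(-153 + L(u(1)))*W(V) = (-153 + 1)*1² = -152*1 = -152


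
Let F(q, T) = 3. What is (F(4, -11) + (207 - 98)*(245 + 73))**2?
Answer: 1201662225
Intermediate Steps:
(F(4, -11) + (207 - 98)*(245 + 73))**2 = (3 + (207 - 98)*(245 + 73))**2 = (3 + 109*318)**2 = (3 + 34662)**2 = 34665**2 = 1201662225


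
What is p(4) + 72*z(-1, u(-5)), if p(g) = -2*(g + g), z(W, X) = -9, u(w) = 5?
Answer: -664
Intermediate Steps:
p(g) = -4*g
p(4) + 72*z(-1, u(-5)) = -4*4 + 72*(-9) = -16 - 648 = -664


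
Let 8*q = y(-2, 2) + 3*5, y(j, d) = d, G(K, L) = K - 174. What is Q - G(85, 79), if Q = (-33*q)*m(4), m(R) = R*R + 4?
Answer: -2627/2 ≈ -1313.5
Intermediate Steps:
G(K, L) = -174 + K
m(R) = 4 + R**2 (m(R) = R**2 + 4 = 4 + R**2)
q = 17/8 (q = (2 + 3*5)/8 = (2 + 15)/8 = (1/8)*17 = 17/8 ≈ 2.1250)
Q = -2805/2 (Q = (-33*17/8)*(4 + 4**2) = -561*(4 + 16)/8 = -561/8*20 = -2805/2 ≈ -1402.5)
Q - G(85, 79) = -2805/2 - (-174 + 85) = -2805/2 - 1*(-89) = -2805/2 + 89 = -2627/2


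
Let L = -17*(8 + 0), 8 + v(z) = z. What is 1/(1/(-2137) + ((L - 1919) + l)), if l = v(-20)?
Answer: -2137/4451372 ≈ -0.00048008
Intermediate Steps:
v(z) = -8 + z
L = -136 (L = -17*8 = -136)
l = -28 (l = -8 - 20 = -28)
1/(1/(-2137) + ((L - 1919) + l)) = 1/(1/(-2137) + ((-136 - 1919) - 28)) = 1/(-1/2137 + (-2055 - 28)) = 1/(-1/2137 - 2083) = 1/(-4451372/2137) = -2137/4451372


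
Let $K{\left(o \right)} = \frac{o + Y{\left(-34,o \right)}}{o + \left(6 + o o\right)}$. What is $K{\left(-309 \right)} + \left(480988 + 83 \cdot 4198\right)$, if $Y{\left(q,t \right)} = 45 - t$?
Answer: $\frac{26314242387}{31726} \approx 8.2942 \cdot 10^{5}$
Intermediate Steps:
$K{\left(o \right)} = \frac{45}{6 + o + o^{2}}$ ($K{\left(o \right)} = \frac{o - \left(-45 + o\right)}{o + \left(6 + o o\right)} = \frac{45}{o + \left(6 + o^{2}\right)} = \frac{45}{6 + o + o^{2}}$)
$K{\left(-309 \right)} + \left(480988 + 83 \cdot 4198\right) = \frac{45}{6 - 309 + \left(-309\right)^{2}} + \left(480988 + 83 \cdot 4198\right) = \frac{45}{6 - 309 + 95481} + \left(480988 + 348434\right) = \frac{45}{95178} + 829422 = 45 \cdot \frac{1}{95178} + 829422 = \frac{15}{31726} + 829422 = \frac{26314242387}{31726}$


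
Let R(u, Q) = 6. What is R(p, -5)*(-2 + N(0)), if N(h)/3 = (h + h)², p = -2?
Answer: -12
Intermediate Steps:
N(h) = 12*h² (N(h) = 3*(h + h)² = 3*(2*h)² = 3*(4*h²) = 12*h²)
R(p, -5)*(-2 + N(0)) = 6*(-2 + 12*0²) = 6*(-2 + 12*0) = 6*(-2 + 0) = 6*(-2) = -12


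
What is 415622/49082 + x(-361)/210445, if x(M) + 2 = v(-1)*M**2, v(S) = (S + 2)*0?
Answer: 43732736813/5164530745 ≈ 8.4679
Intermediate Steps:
v(S) = 0 (v(S) = (2 + S)*0 = 0)
x(M) = -2 (x(M) = -2 + 0*M**2 = -2 + 0 = -2)
415622/49082 + x(-361)/210445 = 415622/49082 - 2/210445 = 415622*(1/49082) - 2*1/210445 = 207811/24541 - 2/210445 = 43732736813/5164530745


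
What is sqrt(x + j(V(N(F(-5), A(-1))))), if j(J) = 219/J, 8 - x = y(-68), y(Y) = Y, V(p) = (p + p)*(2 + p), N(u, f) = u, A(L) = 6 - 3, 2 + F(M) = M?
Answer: sqrt(387730)/70 ≈ 8.8954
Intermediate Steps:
F(M) = -2 + M
A(L) = 3
V(p) = 2*p*(2 + p) (V(p) = (2*p)*(2 + p) = 2*p*(2 + p))
x = 76 (x = 8 - 1*(-68) = 8 + 68 = 76)
sqrt(x + j(V(N(F(-5), A(-1))))) = sqrt(76 + 219/((2*(-2 - 5)*(2 + (-2 - 5))))) = sqrt(76 + 219/((2*(-7)*(2 - 7)))) = sqrt(76 + 219/((2*(-7)*(-5)))) = sqrt(76 + 219/70) = sqrt(5539/70) = sqrt(387730)/70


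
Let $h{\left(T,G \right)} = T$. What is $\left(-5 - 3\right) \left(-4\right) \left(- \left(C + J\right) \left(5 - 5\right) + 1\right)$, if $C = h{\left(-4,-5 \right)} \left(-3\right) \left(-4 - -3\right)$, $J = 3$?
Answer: $32$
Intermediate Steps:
$C = -12$ ($C = \left(-4\right) \left(-3\right) \left(-4 - -3\right) = 12 \left(-4 + 3\right) = 12 \left(-1\right) = -12$)
$\left(-5 - 3\right) \left(-4\right) \left(- \left(C + J\right) \left(5 - 5\right) + 1\right) = \left(-5 - 3\right) \left(-4\right) \left(- \left(-12 + 3\right) \left(5 - 5\right) + 1\right) = \left(-8\right) \left(-4\right) \left(- \left(-9\right) 0 + 1\right) = 32 \left(\left(-1\right) 0 + 1\right) = 32 \left(0 + 1\right) = 32 \cdot 1 = 32$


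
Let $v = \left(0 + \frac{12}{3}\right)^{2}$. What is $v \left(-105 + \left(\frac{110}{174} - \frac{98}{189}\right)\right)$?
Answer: $- \frac{1314016}{783} \approx -1678.2$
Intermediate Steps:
$v = 16$ ($v = \left(0 + 12 \cdot \frac{1}{3}\right)^{2} = \left(0 + 4\right)^{2} = 4^{2} = 16$)
$v \left(-105 + \left(\frac{110}{174} - \frac{98}{189}\right)\right) = 16 \left(-105 + \left(\frac{110}{174} - \frac{98}{189}\right)\right) = 16 \left(-105 + \left(110 \cdot \frac{1}{174} - \frac{14}{27}\right)\right) = 16 \left(-105 + \left(\frac{55}{87} - \frac{14}{27}\right)\right) = 16 \left(-105 + \frac{89}{783}\right) = 16 \left(- \frac{82126}{783}\right) = - \frac{1314016}{783}$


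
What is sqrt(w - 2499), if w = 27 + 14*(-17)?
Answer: I*sqrt(2710) ≈ 52.058*I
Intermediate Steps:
w = -211 (w = 27 - 238 = -211)
sqrt(w - 2499) = sqrt(-211 - 2499) = sqrt(-2710) = I*sqrt(2710)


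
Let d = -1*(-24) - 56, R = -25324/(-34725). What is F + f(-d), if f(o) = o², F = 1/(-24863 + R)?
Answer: 884062532699/863342351 ≈ 1024.0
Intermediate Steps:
R = 25324/34725 (R = -25324*(-1/34725) = 25324/34725 ≈ 0.72927)
d = -32 (d = 24 - 56 = -32)
F = -34725/863342351 (F = 1/(-24863 + 25324/34725) = 1/(-863342351/34725) = -34725/863342351 ≈ -4.0222e-5)
F + f(-d) = -34725/863342351 + (-1*(-32))² = -34725/863342351 + 32² = -34725/863342351 + 1024 = 884062532699/863342351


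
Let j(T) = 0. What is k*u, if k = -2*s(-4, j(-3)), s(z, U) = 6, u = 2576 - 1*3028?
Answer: 5424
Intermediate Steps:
u = -452 (u = 2576 - 3028 = -452)
k = -12 (k = -2*6 = -12)
k*u = -12*(-452) = 5424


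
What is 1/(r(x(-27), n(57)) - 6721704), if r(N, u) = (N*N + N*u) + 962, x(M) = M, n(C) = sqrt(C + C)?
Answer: -6720013/45158574637063 + 27*sqrt(114)/45158574637063 ≈ -1.4880e-7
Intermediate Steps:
n(C) = sqrt(2)*sqrt(C) (n(C) = sqrt(2*C) = sqrt(2)*sqrt(C))
r(N, u) = 962 + N**2 + N*u (r(N, u) = (N**2 + N*u) + 962 = 962 + N**2 + N*u)
1/(r(x(-27), n(57)) - 6721704) = 1/((962 + (-27)**2 - 27*sqrt(2)*sqrt(57)) - 6721704) = 1/((962 + 729 - 27*sqrt(114)) - 6721704) = 1/((1691 - 27*sqrt(114)) - 6721704) = 1/(-6720013 - 27*sqrt(114))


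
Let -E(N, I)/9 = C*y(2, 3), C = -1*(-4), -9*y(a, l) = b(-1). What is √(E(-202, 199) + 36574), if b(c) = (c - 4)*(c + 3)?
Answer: √36534 ≈ 191.14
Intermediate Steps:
b(c) = (-4 + c)*(3 + c)
y(a, l) = 10/9 (y(a, l) = -(-12 + (-1)² - 1*(-1))/9 = -(-12 + 1 + 1)/9 = -⅑*(-10) = 10/9)
C = 4
E(N, I) = -40 (E(N, I) = -36*10/9 = -9*40/9 = -40)
√(E(-202, 199) + 36574) = √(-40 + 36574) = √36534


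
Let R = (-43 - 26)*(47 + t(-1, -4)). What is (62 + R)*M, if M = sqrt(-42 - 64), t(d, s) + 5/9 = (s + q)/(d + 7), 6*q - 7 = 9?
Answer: -9382*I*sqrt(106)/3 ≈ -32198.0*I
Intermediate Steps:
q = 8/3 (q = 7/6 + (1/6)*9 = 7/6 + 3/2 = 8/3 ≈ 2.6667)
t(d, s) = -5/9 + (8/3 + s)/(7 + d) (t(d, s) = -5/9 + (s + 8/3)/(d + 7) = -5/9 + (8/3 + s)/(7 + d))
M = I*sqrt(106) (M = sqrt(-106) = I*sqrt(106) ≈ 10.296*I)
R = -9568/3 (R = (-43 - 26)*(47 + (-11 - 5*(-1) + 9*(-4))/(9*(7 - 1))) = -69*(47 + (1/9)*(-11 + 5 - 36)/6) = -69*(47 + (1/9)*(1/6)*(-42)) = -69*(47 - 7/9) = -69*416/9 = -9568/3 ≈ -3189.3)
(62 + R)*M = (62 - 9568/3)*(I*sqrt(106)) = -9382*I*sqrt(106)/3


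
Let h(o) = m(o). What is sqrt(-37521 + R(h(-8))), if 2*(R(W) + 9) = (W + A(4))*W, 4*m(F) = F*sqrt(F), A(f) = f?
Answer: sqrt(-37546 - 8*I*sqrt(2)) ≈ 0.029 - 193.77*I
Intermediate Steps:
m(F) = F**(3/2)/4 (m(F) = (F*sqrt(F))/4 = F**(3/2)/4)
h(o) = o**(3/2)/4
R(W) = -9 + W*(4 + W)/2 (R(W) = -9 + ((W + 4)*W)/2 = -9 + ((4 + W)*W)/2 = -9 + (W*(4 + W))/2 = -9 + W*(4 + W)/2)
sqrt(-37521 + R(h(-8))) = sqrt(-37521 + (-9 + ((-8)**(3/2)/4)**2/2 + 2*((-8)**(3/2)/4))) = sqrt(-37521 + (-9 + ((-16*I*sqrt(2))/4)**2/2 + 2*((-16*I*sqrt(2))/4))) = sqrt(-37521 + (-9 + (-4*I*sqrt(2))**2/2 + 2*(-4*I*sqrt(2)))) = sqrt(-37521 + (-9 + (1/2)*(-32) - 8*I*sqrt(2))) = sqrt(-37521 + (-9 - 16 - 8*I*sqrt(2))) = sqrt(-37521 + (-25 - 8*I*sqrt(2))) = sqrt(-37546 - 8*I*sqrt(2))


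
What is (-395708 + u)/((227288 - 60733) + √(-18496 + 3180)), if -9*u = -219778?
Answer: -556559188670/249665250069 + 6683188*I*√3829/249665250069 ≈ -2.2292 + 0.0016564*I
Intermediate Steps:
u = 219778/9 (u = -⅑*(-219778) = 219778/9 ≈ 24420.)
(-395708 + u)/((227288 - 60733) + √(-18496 + 3180)) = (-395708 + 219778/9)/((227288 - 60733) + √(-18496 + 3180)) = -3341594/(9*(166555 + √(-15316))) = -3341594/(9*(166555 + 2*I*√3829))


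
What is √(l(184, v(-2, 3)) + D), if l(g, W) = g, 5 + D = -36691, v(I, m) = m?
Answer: 4*I*√2282 ≈ 191.08*I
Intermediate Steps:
D = -36696 (D = -5 - 36691 = -36696)
√(l(184, v(-2, 3)) + D) = √(184 - 36696) = √(-36512) = 4*I*√2282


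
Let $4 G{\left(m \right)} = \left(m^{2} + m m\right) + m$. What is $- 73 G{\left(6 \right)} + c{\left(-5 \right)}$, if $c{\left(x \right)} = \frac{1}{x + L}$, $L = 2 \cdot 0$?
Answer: $- \frac{14237}{10} \approx -1423.7$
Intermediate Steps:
$L = 0$
$c{\left(x \right)} = \frac{1}{x}$ ($c{\left(x \right)} = \frac{1}{x + 0} = \frac{1}{x}$)
$G{\left(m \right)} = \frac{m^{2}}{2} + \frac{m}{4}$ ($G{\left(m \right)} = \frac{\left(m^{2} + m m\right) + m}{4} = \frac{\left(m^{2} + m^{2}\right) + m}{4} = \frac{2 m^{2} + m}{4} = \frac{m + 2 m^{2}}{4} = \frac{m^{2}}{2} + \frac{m}{4}$)
$- 73 G{\left(6 \right)} + c{\left(-5 \right)} = - 73 \cdot \frac{1}{4} \cdot 6 \left(1 + 2 \cdot 6\right) + \frac{1}{-5} = - 73 \cdot \frac{1}{4} \cdot 6 \left(1 + 12\right) - \frac{1}{5} = - 73 \cdot \frac{1}{4} \cdot 6 \cdot 13 - \frac{1}{5} = \left(-73\right) \frac{39}{2} - \frac{1}{5} = - \frac{2847}{2} - \frac{1}{5} = - \frac{14237}{10}$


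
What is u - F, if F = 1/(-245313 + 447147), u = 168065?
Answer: 33921231209/201834 ≈ 1.6807e+5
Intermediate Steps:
F = 1/201834 ≈ 4.9546e-6
u - F = 168065 - 1*1/201834 = 168065 - 1/201834 = 33921231209/201834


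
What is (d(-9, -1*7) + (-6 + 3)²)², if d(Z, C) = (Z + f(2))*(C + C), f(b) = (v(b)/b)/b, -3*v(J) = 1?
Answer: 667489/36 ≈ 18541.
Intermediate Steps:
v(J) = -⅓ (v(J) = -⅓*1 = -⅓)
f(b) = -1/(3*b²) (f(b) = (-1/(3*b))/b = -1/(3*b²))
d(Z, C) = 2*C*(-1/12 + Z) (d(Z, C) = (Z - ⅓/2²)*(C + C) = (Z - ⅓*¼)*(2*C) = (Z - 1/12)*(2*C) = (-1/12 + Z)*(2*C) = 2*C*(-1/12 + Z))
(d(-9, -1*7) + (-6 + 3)²)² = ((-1*7)*(-1 + 12*(-9))/6 + (-6 + 3)²)² = ((⅙)*(-7)*(-1 - 108) + (-3)²)² = ((⅙)*(-7)*(-109) + 9)² = (763/6 + 9)² = (817/6)² = 667489/36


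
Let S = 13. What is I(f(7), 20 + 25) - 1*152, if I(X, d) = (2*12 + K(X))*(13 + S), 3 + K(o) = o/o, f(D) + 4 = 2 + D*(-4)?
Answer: 420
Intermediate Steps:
f(D) = -2 - 4*D (f(D) = -4 + (2 + D*(-4)) = -4 + (2 - 4*D) = -2 - 4*D)
K(o) = -2 (K(o) = -3 + o/o = -3 + 1 = -2)
I(X, d) = 572 (I(X, d) = (2*12 - 2)*(13 + 13) = (24 - 2)*26 = 22*26 = 572)
I(f(7), 20 + 25) - 1*152 = 572 - 1*152 = 572 - 152 = 420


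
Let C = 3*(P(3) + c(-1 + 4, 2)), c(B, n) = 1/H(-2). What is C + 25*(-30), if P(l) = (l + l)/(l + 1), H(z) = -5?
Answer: -7461/10 ≈ -746.10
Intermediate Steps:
c(B, n) = -⅕ (c(B, n) = 1/(-5) = -⅕)
P(l) = 2*l/(1 + l) (P(l) = (2*l)/(1 + l) = 2*l/(1 + l))
C = 39/10 (C = 3*(2*3/(1 + 3) - ⅕) = 3*(2*3/4 - ⅕) = 3*(2*3*(¼) - ⅕) = 3*(3/2 - ⅕) = 3*(13/10) = 39/10 ≈ 3.9000)
C + 25*(-30) = 39/10 + 25*(-30) = 39/10 - 750 = -7461/10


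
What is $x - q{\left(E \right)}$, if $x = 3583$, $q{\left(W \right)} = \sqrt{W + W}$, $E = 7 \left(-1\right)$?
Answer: $3583 - i \sqrt{14} \approx 3583.0 - 3.7417 i$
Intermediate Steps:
$E = -7$
$q{\left(W \right)} = \sqrt{2} \sqrt{W}$ ($q{\left(W \right)} = \sqrt{2 W} = \sqrt{2} \sqrt{W}$)
$x - q{\left(E \right)} = 3583 - \sqrt{2} \sqrt{-7} = 3583 - \sqrt{2} i \sqrt{7} = 3583 - i \sqrt{14}$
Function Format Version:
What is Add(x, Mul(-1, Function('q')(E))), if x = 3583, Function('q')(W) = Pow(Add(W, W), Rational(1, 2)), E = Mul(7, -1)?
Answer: Add(3583, Mul(-1, I, Pow(14, Rational(1, 2)))) ≈ Add(3583.0, Mul(-3.7417, I))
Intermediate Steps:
E = -7
Function('q')(W) = Mul(Pow(2, Rational(1, 2)), Pow(W, Rational(1, 2))) (Function('q')(W) = Pow(Mul(2, W), Rational(1, 2)) = Mul(Pow(2, Rational(1, 2)), Pow(W, Rational(1, 2))))
Add(x, Mul(-1, Function('q')(E))) = Add(3583, Mul(-1, Mul(Pow(2, Rational(1, 2)), Pow(-7, Rational(1, 2))))) = Add(3583, Mul(-1, Mul(Pow(2, Rational(1, 2)), Mul(I, Pow(7, Rational(1, 2)))))) = Add(3583, Mul(-1, Mul(I, Pow(14, Rational(1, 2))))) = Add(3583, Mul(-1, I, Pow(14, Rational(1, 2))))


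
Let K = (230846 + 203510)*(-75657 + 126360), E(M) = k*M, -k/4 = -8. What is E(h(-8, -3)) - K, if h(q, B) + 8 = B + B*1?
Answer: -22023152716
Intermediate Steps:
k = 32 (k = -4*(-8) = 32)
h(q, B) = -8 + 2*B (h(q, B) = -8 + (B + B*1) = -8 + (B + B) = -8 + 2*B)
E(M) = 32*M
K = 22023152268 (K = 434356*50703 = 22023152268)
E(h(-8, -3)) - K = 32*(-8 + 2*(-3)) - 1*22023152268 = 32*(-8 - 6) - 22023152268 = 32*(-14) - 22023152268 = -448 - 22023152268 = -22023152716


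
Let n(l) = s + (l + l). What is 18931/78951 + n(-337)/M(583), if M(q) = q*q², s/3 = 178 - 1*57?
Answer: 3751253184436/15644558063937 ≈ 0.23978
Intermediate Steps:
s = 363 (s = 3*(178 - 1*57) = 3*(178 - 57) = 3*121 = 363)
n(l) = 363 + 2*l (n(l) = 363 + (l + l) = 363 + 2*l)
M(q) = q³
18931/78951 + n(-337)/M(583) = 18931/78951 + (363 + 2*(-337))/(583³) = 18931*(1/78951) + (363 - 674)/198155287 = 18931/78951 - 311*1/198155287 = 18931/78951 - 311/198155287 = 3751253184436/15644558063937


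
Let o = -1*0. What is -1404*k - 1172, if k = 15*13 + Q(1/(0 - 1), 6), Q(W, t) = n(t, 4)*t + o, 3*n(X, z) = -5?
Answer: -260912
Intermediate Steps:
n(X, z) = -5/3 (n(X, z) = (⅓)*(-5) = -5/3)
o = 0
Q(W, t) = -5*t/3 (Q(W, t) = -5*t/3 + 0 = -5*t/3)
k = 185 (k = 15*13 - 5/3*6 = 195 - 10 = 185)
-1404*k - 1172 = -1404*185 - 1172 = -259740 - 1172 = -260912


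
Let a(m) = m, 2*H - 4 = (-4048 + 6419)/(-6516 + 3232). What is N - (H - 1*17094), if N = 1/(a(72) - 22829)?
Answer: 2554760596071/149467976 ≈ 17092.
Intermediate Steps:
H = 10765/6568 (H = 2 + ((-4048 + 6419)/(-6516 + 3232))/2 = 2 + (2371/(-3284))/2 = 2 + (2371*(-1/3284))/2 = 2 + (½)*(-2371/3284) = 2 - 2371/6568 = 10765/6568 ≈ 1.6390)
N = -1/22757 (N = 1/(72 - 22829) = 1/(-22757) = -1/22757 ≈ -4.3943e-5)
N - (H - 1*17094) = -1/22757 - (10765/6568 - 1*17094) = -1/22757 - (10765/6568 - 17094) = -1/22757 - 1*(-112262627/6568) = -1/22757 + 112262627/6568 = 2554760596071/149467976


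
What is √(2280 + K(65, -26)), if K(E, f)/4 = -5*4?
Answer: 10*√22 ≈ 46.904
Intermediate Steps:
K(E, f) = -80 (K(E, f) = 4*(-5*4) = 4*(-20) = -80)
√(2280 + K(65, -26)) = √(2280 - 80) = √2200 = 10*√22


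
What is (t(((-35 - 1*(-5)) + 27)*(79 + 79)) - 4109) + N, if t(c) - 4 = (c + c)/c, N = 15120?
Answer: 11017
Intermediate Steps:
t(c) = 6 (t(c) = 4 + (c + c)/c = 4 + (2*c)/c = 4 + 2 = 6)
(t(((-35 - 1*(-5)) + 27)*(79 + 79)) - 4109) + N = (6 - 4109) + 15120 = -4103 + 15120 = 11017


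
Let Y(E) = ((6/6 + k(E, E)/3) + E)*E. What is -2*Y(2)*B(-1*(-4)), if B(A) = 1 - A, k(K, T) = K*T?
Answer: 52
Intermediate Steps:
Y(E) = E*(1 + E + E²/3) (Y(E) = ((6/6 + (E*E)/3) + E)*E = ((6*(⅙) + E²*(⅓)) + E)*E = ((1 + E²/3) + E)*E = (1 + E + E²/3)*E = E*(1 + E + E²/3))
-2*Y(2)*B(-1*(-4)) = -2*2*(1 + 2 + (⅓)*2²)*(1 - (-1)*(-4)) = -2*2*(1 + 2 + (⅓)*4)*(1 - 1*4) = -2*2*(1 + 2 + 4/3)*(1 - 4) = -2*2*(13/3)*(-3) = -52*(-3)/3 = -2*(-26) = 52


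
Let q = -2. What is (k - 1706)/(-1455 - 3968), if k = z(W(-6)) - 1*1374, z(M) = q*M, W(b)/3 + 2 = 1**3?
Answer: 106/187 ≈ 0.56684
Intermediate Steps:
W(b) = -3 (W(b) = -6 + 3*1**3 = -6 + 3*1 = -6 + 3 = -3)
z(M) = -2*M
k = -1368 (k = -2*(-3) - 1*1374 = 6 - 1374 = -1368)
(k - 1706)/(-1455 - 3968) = (-1368 - 1706)/(-1455 - 3968) = -3074/(-5423) = -3074*(-1/5423) = 106/187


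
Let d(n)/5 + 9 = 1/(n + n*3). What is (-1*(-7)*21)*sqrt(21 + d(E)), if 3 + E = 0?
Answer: 49*I*sqrt(879)/2 ≈ 726.37*I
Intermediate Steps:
E = -3 (E = -3 + 0 = -3)
d(n) = -45 + 5/(4*n) (d(n) = -45 + 5/(n + n*3) = -45 + 5/(n + 3*n) = -45 + 5/((4*n)) = -45 + 5*(1/(4*n)) = -45 + 5/(4*n))
(-1*(-7)*21)*sqrt(21 + d(E)) = (-1*(-7)*21)*sqrt(21 + (-45 + (5/4)/(-3))) = (7*21)*sqrt(21 + (-45 + (5/4)*(-1/3))) = 147*sqrt(21 + (-45 - 5/12)) = 147*sqrt(21 - 545/12) = 147*sqrt(-293/12) = 147*(I*sqrt(879)/6) = 49*I*sqrt(879)/2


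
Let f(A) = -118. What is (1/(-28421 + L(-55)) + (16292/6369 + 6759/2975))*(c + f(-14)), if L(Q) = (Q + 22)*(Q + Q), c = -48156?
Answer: -109522763350379564/469734290025 ≈ -2.3316e+5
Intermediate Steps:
L(Q) = 2*Q*(22 + Q) (L(Q) = (22 + Q)*(2*Q) = 2*Q*(22 + Q))
(1/(-28421 + L(-55)) + (16292/6369 + 6759/2975))*(c + f(-14)) = (1/(-28421 + 2*(-55)*(22 - 55)) + (16292/6369 + 6759/2975))*(-48156 - 118) = (1/(-28421 + 2*(-55)*(-33)) + (16292*(1/6369) + 6759*(1/2975)))*(-48274) = (1/(-28421 + 3630) + (16292/6369 + 6759/2975))*(-48274) = (1/(-24791) + 91516771/18947775)*(-48274) = (-1/24791 + 91516771/18947775)*(-48274) = (2268773322086/469734290025)*(-48274) = -109522763350379564/469734290025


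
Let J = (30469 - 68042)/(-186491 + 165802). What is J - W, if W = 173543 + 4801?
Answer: -3689721443/20689 ≈ -1.7834e+5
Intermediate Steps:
J = 37573/20689 (J = -37573/(-20689) = -37573*(-1/20689) = 37573/20689 ≈ 1.8161)
W = 178344
J - W = 37573/20689 - 1*178344 = 37573/20689 - 178344 = -3689721443/20689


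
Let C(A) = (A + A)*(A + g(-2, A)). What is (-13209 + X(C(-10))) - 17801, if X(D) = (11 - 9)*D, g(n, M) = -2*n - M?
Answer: -31170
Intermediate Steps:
g(n, M) = -M - 2*n
C(A) = 8*A (C(A) = (A + A)*(A + (-A - 2*(-2))) = (2*A)*(A + (-A + 4)) = (2*A)*(A + (4 - A)) = (2*A)*4 = 8*A)
X(D) = 2*D
(-13209 + X(C(-10))) - 17801 = (-13209 + 2*(8*(-10))) - 17801 = (-13209 + 2*(-80)) - 17801 = (-13209 - 160) - 17801 = -13369 - 17801 = -31170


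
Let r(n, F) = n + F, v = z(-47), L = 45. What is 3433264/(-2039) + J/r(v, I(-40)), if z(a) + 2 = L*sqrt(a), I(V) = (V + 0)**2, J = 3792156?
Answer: 69406547608/114911923 - 170647020*I*sqrt(47)/2648779 ≈ 604.0 - 441.67*I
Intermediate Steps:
I(V) = V**2
z(a) = -2 + 45*sqrt(a)
v = -2 + 45*I*sqrt(47) (v = -2 + 45*sqrt(-47) = -2 + 45*(I*sqrt(47)) = -2 + 45*I*sqrt(47) ≈ -2.0 + 308.5*I)
r(n, F) = F + n
3433264/(-2039) + J/r(v, I(-40)) = 3433264/(-2039) + 3792156/((-40)**2 + (-2 + 45*I*sqrt(47))) = 3433264*(-1/2039) + 3792156/(1600 + (-2 + 45*I*sqrt(47))) = -3433264/2039 + 3792156/(1598 + 45*I*sqrt(47))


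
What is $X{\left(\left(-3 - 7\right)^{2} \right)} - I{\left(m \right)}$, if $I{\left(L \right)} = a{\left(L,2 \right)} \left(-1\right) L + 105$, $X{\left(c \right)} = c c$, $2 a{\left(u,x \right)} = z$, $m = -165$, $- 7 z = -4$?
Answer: $\frac{68935}{7} \approx 9847.9$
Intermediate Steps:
$z = \frac{4}{7}$ ($z = \left(- \frac{1}{7}\right) \left(-4\right) = \frac{4}{7} \approx 0.57143$)
$a{\left(u,x \right)} = \frac{2}{7}$ ($a{\left(u,x \right)} = \frac{1}{2} \cdot \frac{4}{7} = \frac{2}{7}$)
$X{\left(c \right)} = c^{2}$
$I{\left(L \right)} = 105 - \frac{2 L}{7}$ ($I{\left(L \right)} = \frac{2}{7} \left(-1\right) L + 105 = - \frac{2 L}{7} + 105 = 105 - \frac{2 L}{7}$)
$X{\left(\left(-3 - 7\right)^{2} \right)} - I{\left(m \right)} = \left(\left(-3 - 7\right)^{2}\right)^{2} - \left(105 - - \frac{330}{7}\right) = \left(\left(-10\right)^{2}\right)^{2} - \left(105 + \frac{330}{7}\right) = 100^{2} - \frac{1065}{7} = 10000 - \frac{1065}{7} = \frac{68935}{7}$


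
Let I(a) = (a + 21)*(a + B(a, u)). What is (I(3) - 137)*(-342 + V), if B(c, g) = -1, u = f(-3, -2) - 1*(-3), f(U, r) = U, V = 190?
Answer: 13528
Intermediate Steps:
u = 0 (u = -3 - 1*(-3) = -3 + 3 = 0)
I(a) = (-1 + a)*(21 + a) (I(a) = (a + 21)*(a - 1) = (21 + a)*(-1 + a) = (-1 + a)*(21 + a))
(I(3) - 137)*(-342 + V) = ((-21 + 3² + 20*3) - 137)*(-342 + 190) = ((-21 + 9 + 60) - 137)*(-152) = (48 - 137)*(-152) = -89*(-152) = 13528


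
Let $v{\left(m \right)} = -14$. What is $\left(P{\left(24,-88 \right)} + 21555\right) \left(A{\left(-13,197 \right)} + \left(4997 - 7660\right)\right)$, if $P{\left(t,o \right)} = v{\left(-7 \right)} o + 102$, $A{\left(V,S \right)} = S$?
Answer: $-56444274$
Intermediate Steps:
$P{\left(t,o \right)} = 102 - 14 o$ ($P{\left(t,o \right)} = - 14 o + 102 = 102 - 14 o$)
$\left(P{\left(24,-88 \right)} + 21555\right) \left(A{\left(-13,197 \right)} + \left(4997 - 7660\right)\right) = \left(\left(102 - -1232\right) + 21555\right) \left(197 + \left(4997 - 7660\right)\right) = \left(\left(102 + 1232\right) + 21555\right) \left(197 + \left(4997 - 7660\right)\right) = \left(1334 + 21555\right) \left(197 - 2663\right) = 22889 \left(-2466\right) = -56444274$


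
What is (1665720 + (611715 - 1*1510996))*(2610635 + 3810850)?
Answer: 4921676541915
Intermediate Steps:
(1665720 + (611715 - 1*1510996))*(2610635 + 3810850) = (1665720 + (611715 - 1510996))*6421485 = (1665720 - 899281)*6421485 = 766439*6421485 = 4921676541915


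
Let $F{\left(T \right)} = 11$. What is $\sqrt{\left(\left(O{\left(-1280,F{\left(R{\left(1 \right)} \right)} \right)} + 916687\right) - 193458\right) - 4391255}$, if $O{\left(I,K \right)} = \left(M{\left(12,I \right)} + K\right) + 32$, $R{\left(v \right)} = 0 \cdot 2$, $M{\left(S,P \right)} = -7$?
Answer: $i \sqrt{3667990} \approx 1915.2 i$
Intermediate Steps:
$R{\left(v \right)} = 0$
$O{\left(I,K \right)} = 25 + K$ ($O{\left(I,K \right)} = \left(-7 + K\right) + 32 = 25 + K$)
$\sqrt{\left(\left(O{\left(-1280,F{\left(R{\left(1 \right)} \right)} \right)} + 916687\right) - 193458\right) - 4391255} = \sqrt{\left(\left(\left(25 + 11\right) + 916687\right) - 193458\right) - 4391255} = \sqrt{\left(\left(36 + 916687\right) - 193458\right) - 4391255} = \sqrt{\left(916723 - 193458\right) - 4391255} = \sqrt{723265 - 4391255} = \sqrt{-3667990} = i \sqrt{3667990}$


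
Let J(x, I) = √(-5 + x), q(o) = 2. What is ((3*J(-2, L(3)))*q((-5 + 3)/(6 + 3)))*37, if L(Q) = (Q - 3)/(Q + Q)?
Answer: 222*I*√7 ≈ 587.36*I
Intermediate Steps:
L(Q) = (-3 + Q)/(2*Q) (L(Q) = (-3 + Q)/((2*Q)) = (-3 + Q)*(1/(2*Q)) = (-3 + Q)/(2*Q))
((3*J(-2, L(3)))*q((-5 + 3)/(6 + 3)))*37 = ((3*√(-5 - 2))*2)*37 = ((3*√(-7))*2)*37 = ((3*(I*√7))*2)*37 = ((3*I*√7)*2)*37 = (6*I*√7)*37 = 222*I*√7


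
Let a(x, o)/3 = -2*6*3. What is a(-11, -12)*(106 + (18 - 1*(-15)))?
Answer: -15012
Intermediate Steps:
a(x, o) = -108 (a(x, o) = 3*(-2*6*3) = 3*(-12*3) = 3*(-36) = -108)
a(-11, -12)*(106 + (18 - 1*(-15))) = -108*(106 + (18 - 1*(-15))) = -108*(106 + (18 + 15)) = -108*(106 + 33) = -108*139 = -15012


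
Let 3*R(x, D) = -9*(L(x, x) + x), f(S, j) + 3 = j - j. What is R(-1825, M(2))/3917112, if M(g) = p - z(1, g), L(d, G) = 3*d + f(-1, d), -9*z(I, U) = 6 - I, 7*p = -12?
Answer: 7303/1305704 ≈ 0.0055932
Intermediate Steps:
p = -12/7 (p = (⅐)*(-12) = -12/7 ≈ -1.7143)
f(S, j) = -3 (f(S, j) = -3 + (j - j) = -3 + 0 = -3)
z(I, U) = -⅔ + I/9 (z(I, U) = -(6 - I)/9 = -⅔ + I/9)
L(d, G) = -3 + 3*d (L(d, G) = 3*d - 3 = -3 + 3*d)
M(g) = -73/63 (M(g) = -12/7 - (-⅔ + (⅑)*1) = -12/7 - (-⅔ + ⅑) = -12/7 - 1*(-5/9) = -12/7 + 5/9 = -73/63)
R(x, D) = 9 - 12*x (R(x, D) = (-9*((-3 + 3*x) + x))/3 = (-9*(-3 + 4*x))/3 = (27 - 36*x)/3 = 9 - 12*x)
R(-1825, M(2))/3917112 = (9 - 12*(-1825))/3917112 = (9 + 21900)*(1/3917112) = 21909*(1/3917112) = 7303/1305704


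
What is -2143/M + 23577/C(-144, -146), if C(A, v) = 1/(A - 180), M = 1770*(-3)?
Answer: -40562811737/5310 ≈ -7.6389e+6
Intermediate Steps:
M = -5310
C(A, v) = 1/(-180 + A)
-2143/M + 23577/C(-144, -146) = -2143/(-5310) + 23577/(1/(-180 - 144)) = -2143*(-1/5310) + 23577/(1/(-324)) = 2143/5310 + 23577/(-1/324) = 2143/5310 + 23577*(-324) = 2143/5310 - 7638948 = -40562811737/5310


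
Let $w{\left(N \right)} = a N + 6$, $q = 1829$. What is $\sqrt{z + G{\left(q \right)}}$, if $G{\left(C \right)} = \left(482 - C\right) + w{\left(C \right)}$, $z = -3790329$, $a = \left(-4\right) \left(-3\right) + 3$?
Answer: $i \sqrt{3764235} \approx 1940.2 i$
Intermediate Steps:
$a = 15$ ($a = 12 + 3 = 15$)
$w{\left(N \right)} = 6 + 15 N$ ($w{\left(N \right)} = 15 N + 6 = 6 + 15 N$)
$G{\left(C \right)} = 488 + 14 C$ ($G{\left(C \right)} = \left(482 - C\right) + \left(6 + 15 C\right) = 488 + 14 C$)
$\sqrt{z + G{\left(q \right)}} = \sqrt{-3790329 + \left(488 + 14 \cdot 1829\right)} = \sqrt{-3790329 + \left(488 + 25606\right)} = \sqrt{-3790329 + 26094} = \sqrt{-3764235} = i \sqrt{3764235}$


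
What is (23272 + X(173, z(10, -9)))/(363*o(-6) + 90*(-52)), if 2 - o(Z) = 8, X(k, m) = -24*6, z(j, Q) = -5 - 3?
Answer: -11564/3429 ≈ -3.3724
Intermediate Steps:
z(j, Q) = -8
X(k, m) = -144
o(Z) = -6 (o(Z) = 2 - 1*8 = 2 - 8 = -6)
(23272 + X(173, z(10, -9)))/(363*o(-6) + 90*(-52)) = (23272 - 144)/(363*(-6) + 90*(-52)) = 23128/(-2178 - 4680) = 23128/(-6858) = 23128*(-1/6858) = -11564/3429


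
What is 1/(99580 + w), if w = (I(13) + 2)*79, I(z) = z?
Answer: 1/100765 ≈ 9.9241e-6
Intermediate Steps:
w = 1185 (w = (13 + 2)*79 = 15*79 = 1185)
1/(99580 + w) = 1/(99580 + 1185) = 1/100765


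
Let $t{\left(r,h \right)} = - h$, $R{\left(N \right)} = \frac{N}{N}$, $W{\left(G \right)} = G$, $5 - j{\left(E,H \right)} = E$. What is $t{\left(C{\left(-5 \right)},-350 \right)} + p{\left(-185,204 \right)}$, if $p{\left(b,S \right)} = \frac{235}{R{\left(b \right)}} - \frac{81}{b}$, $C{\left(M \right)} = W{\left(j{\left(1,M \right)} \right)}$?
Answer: $\frac{108306}{185} \approx 585.44$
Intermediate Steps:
$j{\left(E,H \right)} = 5 - E$
$C{\left(M \right)} = 4$ ($C{\left(M \right)} = 5 - 1 = 4$)
$R{\left(N \right)} = 1$
$p{\left(b,S \right)} = 235 - \frac{81}{b}$ ($p{\left(b,S \right)} = \frac{235}{1} - \frac{81}{b} = 235 \cdot 1 - \frac{81}{b} = 235 - \frac{81}{b}$)
$t{\left(C{\left(-5 \right)},-350 \right)} + p{\left(-185,204 \right)} = \left(-1\right) \left(-350\right) + \left(235 - \frac{81}{-185}\right) = 350 + \left(235 - - \frac{81}{185}\right) = 350 + \left(235 + \frac{81}{185}\right) = 350 + \frac{43556}{185} = \frac{108306}{185}$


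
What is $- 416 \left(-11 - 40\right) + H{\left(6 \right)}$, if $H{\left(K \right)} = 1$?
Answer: $21217$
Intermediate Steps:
$- 416 \left(-11 - 40\right) + H{\left(6 \right)} = - 416 \left(-11 - 40\right) + 1 = \left(-416\right) \left(-51\right) + 1 = 21216 + 1 = 21217$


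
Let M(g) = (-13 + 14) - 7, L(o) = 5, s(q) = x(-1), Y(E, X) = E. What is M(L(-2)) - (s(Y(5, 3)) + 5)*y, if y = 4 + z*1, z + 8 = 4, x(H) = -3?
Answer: -6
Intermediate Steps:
s(q) = -3
z = -4 (z = -8 + 4 = -4)
M(g) = -6 (M(g) = 1 - 7 = -6)
y = 0 (y = 4 - 4*1 = 4 - 4 = 0)
M(L(-2)) - (s(Y(5, 3)) + 5)*y = -6 - (-3 + 5)*0 = -6 - 2*0 = -6 - 1*0 = -6 + 0 = -6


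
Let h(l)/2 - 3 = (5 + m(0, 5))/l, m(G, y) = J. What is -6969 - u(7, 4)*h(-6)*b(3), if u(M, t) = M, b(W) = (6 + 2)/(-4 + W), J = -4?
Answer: -19955/3 ≈ -6651.7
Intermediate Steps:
b(W) = 8/(-4 + W)
m(G, y) = -4
h(l) = 6 + 2/l (h(l) = 6 + 2*((5 - 4)/l) = 6 + 2*(1/l) = 6 + 2/l)
-6969 - u(7, 4)*h(-6)*b(3) = -6969 - 7*(6 + 2/(-6))*8/(-4 + 3) = -6969 - 7*(6 + 2*(-⅙))*8/(-1) = -6969 - 7*(6 - ⅓)*8*(-1) = -6969 - 7*(17/3)*(-8) = -6969 - 119*(-8)/3 = -6969 - 1*(-952/3) = -6969 + 952/3 = -19955/3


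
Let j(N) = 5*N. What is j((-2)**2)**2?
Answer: 400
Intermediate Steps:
j((-2)**2)**2 = (5*(-2)**2)**2 = (5*4)**2 = 20**2 = 400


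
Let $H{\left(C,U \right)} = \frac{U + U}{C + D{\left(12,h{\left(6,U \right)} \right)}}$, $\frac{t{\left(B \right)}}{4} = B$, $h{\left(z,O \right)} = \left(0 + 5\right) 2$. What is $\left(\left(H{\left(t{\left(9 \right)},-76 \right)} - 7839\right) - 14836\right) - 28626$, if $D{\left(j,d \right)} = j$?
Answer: $- \frac{307825}{6} \approx -51304.0$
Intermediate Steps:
$h{\left(z,O \right)} = 10$ ($h{\left(z,O \right)} = 5 \cdot 2 = 10$)
$t{\left(B \right)} = 4 B$
$H{\left(C,U \right)} = \frac{2 U}{12 + C}$ ($H{\left(C,U \right)} = \frac{U + U}{C + 12} = \frac{2 U}{12 + C}$)
$\left(\left(H{\left(t{\left(9 \right)},-76 \right)} - 7839\right) - 14836\right) - 28626 = \left(\left(2 \left(-76\right) \frac{1}{12 + 4 \cdot 9} - 7839\right) - 14836\right) - 28626 = \left(\left(2 \left(-76\right) \frac{1}{12 + 36} - 7839\right) - 14836\right) - 28626 = \left(\left(2 \left(-76\right) \frac{1}{48} - 7839\right) - 14836\right) - 28626 = \left(\left(- \frac{19}{6} - 7839\right) - 14836\right) - 28626 = \left(- \frac{47053}{6} - 14836\right) - 28626 = - \frac{136069}{6} - 28626 = - \frac{307825}{6}$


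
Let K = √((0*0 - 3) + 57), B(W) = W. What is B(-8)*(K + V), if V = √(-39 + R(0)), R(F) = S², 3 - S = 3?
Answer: -24*√6 - 8*I*√39 ≈ -58.788 - 49.96*I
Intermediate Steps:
S = 0 (S = 3 - 1*3 = 3 - 3 = 0)
R(F) = 0 (R(F) = 0² = 0)
K = 3*√6 (K = √((0 - 3) + 57) = √(-3 + 57) = √54 = 3*√6 ≈ 7.3485)
V = I*√39 (V = √(-39 + 0) = √(-39) = I*√39 ≈ 6.245*I)
B(-8)*(K + V) = -8*(3*√6 + I*√39) = -24*√6 - 8*I*√39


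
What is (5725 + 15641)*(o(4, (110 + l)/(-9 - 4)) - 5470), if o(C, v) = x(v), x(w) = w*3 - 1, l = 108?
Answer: -1533587382/13 ≈ -1.1797e+8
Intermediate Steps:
x(w) = -1 + 3*w (x(w) = 3*w - 1 = -1 + 3*w)
o(C, v) = -1 + 3*v
(5725 + 15641)*(o(4, (110 + l)/(-9 - 4)) - 5470) = (5725 + 15641)*((-1 + 3*((110 + 108)/(-9 - 4))) - 5470) = 21366*((-1 + 3*(218/(-13))) - 5470) = 21366*((-1 + 3*(218*(-1/13))) - 5470) = 21366*((-1 + 3*(-218/13)) - 5470) = 21366*((-1 - 654/13) - 5470) = 21366*(-667/13 - 5470) = 21366*(-71777/13) = -1533587382/13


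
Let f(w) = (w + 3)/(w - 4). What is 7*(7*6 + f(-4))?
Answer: 2359/8 ≈ 294.88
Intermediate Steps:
f(w) = (3 + w)/(-4 + w)
7*(7*6 + f(-4)) = 7*(7*6 + (3 - 4)/(-4 - 4)) = 7*(42 - 1/(-8)) = 7*(42 - 1/8*(-1)) = 7*(42 + 1/8) = 7*(337/8) = 2359/8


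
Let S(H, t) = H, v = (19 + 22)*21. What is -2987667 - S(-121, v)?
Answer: -2987546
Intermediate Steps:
v = 861 (v = 41*21 = 861)
-2987667 - S(-121, v) = -2987667 - 1*(-121) = -2987667 + 121 = -2987546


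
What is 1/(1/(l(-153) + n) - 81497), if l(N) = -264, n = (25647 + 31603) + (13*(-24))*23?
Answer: -49810/4059365569 ≈ -1.2270e-5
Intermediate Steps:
n = 50074 (n = 57250 - 312*23 = 57250 - 7176 = 50074)
1/(1/(l(-153) + n) - 81497) = 1/(1/(-264 + 50074) - 81497) = 1/(1/49810 - 81497) = 1/(-4059365569/49810) = -49810/4059365569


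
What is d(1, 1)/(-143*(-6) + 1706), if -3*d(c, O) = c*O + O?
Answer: -1/3846 ≈ -0.00026001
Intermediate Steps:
d(c, O) = -O/3 - O*c/3 (d(c, O) = -(c*O + O)/3 = -(O*c + O)/3 = -(O + O*c)/3 = -O/3 - O*c/3)
d(1, 1)/(-143*(-6) + 1706) = (-1/3*1*(1 + 1))/(-143*(-6) + 1706) = (-1/3*1*2)/(858 + 1706) = -2/3/2564 = -2/3*1/2564 = -1/3846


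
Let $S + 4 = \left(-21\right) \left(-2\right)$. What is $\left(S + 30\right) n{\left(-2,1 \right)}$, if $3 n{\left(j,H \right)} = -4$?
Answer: $- \frac{272}{3} \approx -90.667$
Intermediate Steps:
$n{\left(j,H \right)} = - \frac{4}{3}$ ($n{\left(j,H \right)} = \frac{1}{3} \left(-4\right) = - \frac{4}{3}$)
$S = 38$ ($S = -4 - -42 = -4 + 42 = 38$)
$\left(S + 30\right) n{\left(-2,1 \right)} = \left(38 + 30\right) \left(- \frac{4}{3}\right) = 68 \left(- \frac{4}{3}\right) = - \frac{272}{3}$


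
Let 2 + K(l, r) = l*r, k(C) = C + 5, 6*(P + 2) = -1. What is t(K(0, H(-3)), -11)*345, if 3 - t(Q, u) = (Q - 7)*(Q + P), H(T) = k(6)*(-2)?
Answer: -23805/2 ≈ -11903.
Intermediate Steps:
P = -13/6 (P = -2 + (⅙)*(-1) = -2 - ⅙ = -13/6 ≈ -2.1667)
k(C) = 5 + C
H(T) = -22 (H(T) = (5 + 6)*(-2) = 11*(-2) = -22)
K(l, r) = -2 + l*r
t(Q, u) = 3 - (-7 + Q)*(-13/6 + Q) (t(Q, u) = 3 - (Q - 7)*(Q - 13/6) = 3 - (-7 + Q)*(-13/6 + Q))
t(K(0, H(-3)), -11)*345 = (-73/6 - (-2 + 0*(-22))² + 55*(-2 + 0*(-22))/6)*345 = (-73/6 - (-2 + 0)² + 55*(-2 + 0)/6)*345 = (-73/6 - 1*(-2)² + (55/6)*(-2))*345 = (-73/6 - 1*4 - 55/3)*345 = (-73/6 - 4 - 55/3)*345 = -69/2*345 = -23805/2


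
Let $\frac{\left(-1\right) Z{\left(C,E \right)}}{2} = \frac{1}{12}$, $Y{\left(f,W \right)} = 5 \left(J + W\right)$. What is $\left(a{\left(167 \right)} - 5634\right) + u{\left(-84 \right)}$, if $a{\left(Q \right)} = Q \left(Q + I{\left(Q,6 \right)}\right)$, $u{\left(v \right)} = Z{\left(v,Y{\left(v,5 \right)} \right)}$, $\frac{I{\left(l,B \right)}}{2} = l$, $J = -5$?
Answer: $\frac{468197}{6} \approx 78033.0$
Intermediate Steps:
$I{\left(l,B \right)} = 2 l$
$Y{\left(f,W \right)} = -25 + 5 W$ ($Y{\left(f,W \right)} = 5 \left(-5 + W\right) = -25 + 5 W$)
$Z{\left(C,E \right)} = - \frac{1}{6}$ ($Z{\left(C,E \right)} = - \frac{2}{12} = \left(-2\right) \frac{1}{12} = - \frac{1}{6}$)
$u{\left(v \right)} = - \frac{1}{6}$
$a{\left(Q \right)} = 3 Q^{2}$ ($a{\left(Q \right)} = Q \left(Q + 2 Q\right) = Q 3 Q = 3 Q^{2}$)
$\left(a{\left(167 \right)} - 5634\right) + u{\left(-84 \right)} = \left(3 \cdot 167^{2} - 5634\right) - \frac{1}{6} = \left(3 \cdot 27889 - 5634\right) - \frac{1}{6} = \left(83667 - 5634\right) - \frac{1}{6} = 78033 - \frac{1}{6} = \frac{468197}{6}$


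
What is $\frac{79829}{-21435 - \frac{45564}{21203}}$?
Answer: $- \frac{1692614287}{454531869} \approx -3.7239$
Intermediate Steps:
$\frac{79829}{-21435 - \frac{45564}{21203}} = \frac{79829}{- \frac{454531869}{21203}} = 79829 \left(- \frac{21203}{454531869}\right) = - \frac{1692614287}{454531869}$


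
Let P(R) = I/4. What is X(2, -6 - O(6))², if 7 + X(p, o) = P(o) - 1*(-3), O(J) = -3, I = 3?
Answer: 169/16 ≈ 10.563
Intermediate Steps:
P(R) = ¾ (P(R) = 3/4 = 3*(¼) = ¾)
X(p, o) = -13/4 (X(p, o) = -7 + (¾ - 1*(-3)) = -7 + (¾ + 3) = -7 + 15/4 = -13/4)
X(2, -6 - O(6))² = (-13/4)² = 169/16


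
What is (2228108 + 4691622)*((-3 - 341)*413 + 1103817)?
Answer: 6655015728850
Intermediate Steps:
(2228108 + 4691622)*((-3 - 341)*413 + 1103817) = 6919730*(-344*413 + 1103817) = 6919730*(-142072 + 1103817) = 6919730*961745 = 6655015728850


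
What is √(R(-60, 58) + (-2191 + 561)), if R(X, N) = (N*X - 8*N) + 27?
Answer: 43*I*√3 ≈ 74.478*I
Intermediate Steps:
R(X, N) = 27 - 8*N + N*X (R(X, N) = (-8*N + N*X) + 27 = 27 - 8*N + N*X)
√(R(-60, 58) + (-2191 + 561)) = √((27 - 8*58 + 58*(-60)) + (-2191 + 561)) = √((27 - 464 - 3480) - 1630) = √(-3917 - 1630) = √(-5547) = 43*I*√3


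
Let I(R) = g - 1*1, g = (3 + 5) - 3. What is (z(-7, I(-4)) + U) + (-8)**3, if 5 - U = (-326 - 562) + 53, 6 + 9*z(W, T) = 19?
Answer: 2965/9 ≈ 329.44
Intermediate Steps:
g = 5 (g = 8 - 3 = 5)
I(R) = 4 (I(R) = 5 - 1*1 = 5 - 1 = 4)
z(W, T) = 13/9 (z(W, T) = -2/3 + (1/9)*19 = -2/3 + 19/9 = 13/9)
U = 840 (U = 5 - ((-326 - 562) + 53) = 5 - (-888 + 53) = 5 - 1*(-835) = 5 + 835 = 840)
(z(-7, I(-4)) + U) + (-8)**3 = (13/9 + 840) + (-8)**3 = 7573/9 - 512 = 2965/9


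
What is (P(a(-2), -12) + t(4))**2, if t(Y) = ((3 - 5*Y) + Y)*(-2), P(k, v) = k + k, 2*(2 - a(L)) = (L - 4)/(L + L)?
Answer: 3249/4 ≈ 812.25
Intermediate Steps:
a(L) = 2 - (-4 + L)/(4*L) (a(L) = 2 - (L - 4)/(2*(L + L)) = 2 - (-4 + L)/(2*(2*L)) = 2 - (-4 + L)*1/(2*L)/2 = 2 - (-4 + L)/(4*L))
P(k, v) = 2*k
t(Y) = -6 + 8*Y (t(Y) = (3 - 4*Y)*(-2) = -6 + 8*Y)
(P(a(-2), -12) + t(4))**2 = (2*(7/4 + 1/(-2)) + (-6 + 8*4))**2 = (2*(7/4 - 1/2) + (-6 + 32))**2 = (2*(5/4) + 26)**2 = (5/2 + 26)**2 = (57/2)**2 = 3249/4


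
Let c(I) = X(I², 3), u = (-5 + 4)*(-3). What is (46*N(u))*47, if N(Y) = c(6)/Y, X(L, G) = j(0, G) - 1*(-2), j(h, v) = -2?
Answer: 0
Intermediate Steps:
u = 3 (u = -1*(-3) = 3)
X(L, G) = 0 (X(L, G) = -2 - 1*(-2) = -2 + 2 = 0)
c(I) = 0
N(Y) = 0 (N(Y) = 0/Y = 0)
(46*N(u))*47 = (46*0)*47 = 0*47 = 0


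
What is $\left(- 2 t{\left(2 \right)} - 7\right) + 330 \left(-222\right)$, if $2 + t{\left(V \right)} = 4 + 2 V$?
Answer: $-73279$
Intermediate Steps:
$t{\left(V \right)} = 2 + 2 V$ ($t{\left(V \right)} = -2 + \left(4 + 2 V\right) = 2 + 2 V$)
$\left(- 2 t{\left(2 \right)} - 7\right) + 330 \left(-222\right) = \left(- 2 \left(2 + 2 \cdot 2\right) - 7\right) + 330 \left(-222\right) = \left(- 2 \left(2 + 4\right) - 7\right) - 73260 = \left(\left(-2\right) 6 - 7\right) - 73260 = \left(-12 - 7\right) - 73260 = -19 - 73260 = -73279$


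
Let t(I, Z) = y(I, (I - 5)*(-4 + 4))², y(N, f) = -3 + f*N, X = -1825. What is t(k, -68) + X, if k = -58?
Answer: -1816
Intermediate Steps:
y(N, f) = -3 + N*f
t(I, Z) = 9 (t(I, Z) = (-3 + I*((I - 5)*(-4 + 4)))² = (-3 + I*((-5 + I)*0))² = (-3 + I*0)² = (-3 + 0)² = (-3)² = 9)
t(k, -68) + X = 9 - 1825 = -1816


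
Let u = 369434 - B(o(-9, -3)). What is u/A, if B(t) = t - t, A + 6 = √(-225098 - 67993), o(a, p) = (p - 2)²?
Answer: -738868/97709 - 369434*I*√293091/293127 ≈ -7.5619 - 682.31*I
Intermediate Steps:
o(a, p) = (-2 + p)²
A = -6 + I*√293091 (A = -6 + √(-225098 - 67993) = -6 + √(-293091) = -6 + I*√293091 ≈ -6.0 + 541.38*I)
B(t) = 0
u = 369434 (u = 369434 - 1*0 = 369434 + 0 = 369434)
u/A = 369434/(-6 + I*√293091)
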